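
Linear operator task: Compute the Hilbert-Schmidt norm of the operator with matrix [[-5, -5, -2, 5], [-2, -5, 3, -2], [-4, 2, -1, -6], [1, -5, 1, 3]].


The Hilbert-Schmidt norm is sqrt(sum of squares of all entries).
Sum of squares = (-5)^2 + (-5)^2 + (-2)^2 + 5^2 + (-2)^2 + (-5)^2 + 3^2 + (-2)^2 + (-4)^2 + 2^2 + (-1)^2 + (-6)^2 + 1^2 + (-5)^2 + 1^2 + 3^2
= 25 + 25 + 4 + 25 + 4 + 25 + 9 + 4 + 16 + 4 + 1 + 36 + 1 + 25 + 1 + 9 = 214
||T||_HS = sqrt(214) = 14.6287

14.6287


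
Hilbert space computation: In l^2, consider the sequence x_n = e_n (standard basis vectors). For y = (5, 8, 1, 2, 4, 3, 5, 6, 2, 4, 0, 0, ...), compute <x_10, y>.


x_10 = e_10 is the standard basis vector with 1 in position 10.
<x_10, y> = y_10 = 4
As n -> infinity, <x_n, y> -> 0, confirming weak convergence of (x_n) to 0.

4


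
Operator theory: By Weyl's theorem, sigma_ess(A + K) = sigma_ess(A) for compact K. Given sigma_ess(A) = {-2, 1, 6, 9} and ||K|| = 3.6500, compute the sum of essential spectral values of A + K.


By Weyl's theorem, the essential spectrum is invariant under compact perturbations.
sigma_ess(A + K) = sigma_ess(A) = {-2, 1, 6, 9}
Sum = -2 + 1 + 6 + 9 = 14

14


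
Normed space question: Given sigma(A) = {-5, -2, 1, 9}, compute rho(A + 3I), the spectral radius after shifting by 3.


Spectrum of A + 3I = {-2, 1, 4, 12}
Spectral radius = max |lambda| over the shifted spectrum
= max(2, 1, 4, 12) = 12

12


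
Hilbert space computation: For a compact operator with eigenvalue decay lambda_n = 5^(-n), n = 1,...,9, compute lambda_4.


The eigenvalue formula gives lambda_4 = 1/5^4
= 1/625
= 0.0016

0.0016


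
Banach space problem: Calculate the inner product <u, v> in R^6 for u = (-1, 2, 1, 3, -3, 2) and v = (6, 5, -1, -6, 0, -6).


Computing the standard inner product <u, v> = sum u_i * v_i
= -1*6 + 2*5 + 1*-1 + 3*-6 + -3*0 + 2*-6
= -6 + 10 + -1 + -18 + 0 + -12
= -27

-27


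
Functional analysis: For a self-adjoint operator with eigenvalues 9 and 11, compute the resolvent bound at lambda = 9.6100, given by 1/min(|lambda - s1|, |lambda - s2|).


dist(9.6100, {9, 11}) = min(|9.6100 - 9|, |9.6100 - 11|)
= min(0.6100, 1.3900) = 0.6100
Resolvent bound = 1/0.6100 = 1.6393

1.6393


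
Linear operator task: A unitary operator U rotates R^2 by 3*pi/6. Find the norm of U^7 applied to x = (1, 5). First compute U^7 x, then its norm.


U is a rotation by theta = 3*pi/6
U^7 = rotation by 7*theta = 21*pi/6 = 9*pi/6 (mod 2*pi)
cos(9*pi/6) = 0.0000, sin(9*pi/6) = -1.0000
U^7 x = (0.0000 * 1 - -1.0000 * 5, -1.0000 * 1 + 0.0000 * 5)
= (5.0000, -1.0000)
||U^7 x|| = sqrt(5.0000^2 + (-1.0000)^2) = sqrt(26.0000) = 5.0990

5.0990


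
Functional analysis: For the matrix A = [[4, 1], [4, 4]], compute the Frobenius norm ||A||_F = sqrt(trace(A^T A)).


||A||_F^2 = sum a_ij^2
= 4^2 + 1^2 + 4^2 + 4^2
= 16 + 1 + 16 + 16 = 49
||A||_F = sqrt(49) = 7.0000

7.0000


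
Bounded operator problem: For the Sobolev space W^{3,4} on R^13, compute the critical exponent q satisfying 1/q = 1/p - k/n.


Using the Sobolev embedding formula: 1/q = 1/p - k/n
1/q = 1/4 - 3/13 = 1/52
q = 1/(1/52) = 52

52.0000


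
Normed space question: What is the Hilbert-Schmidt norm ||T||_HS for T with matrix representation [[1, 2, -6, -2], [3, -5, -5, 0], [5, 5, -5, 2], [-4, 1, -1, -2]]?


The Hilbert-Schmidt norm is sqrt(sum of squares of all entries).
Sum of squares = 1^2 + 2^2 + (-6)^2 + (-2)^2 + 3^2 + (-5)^2 + (-5)^2 + 0^2 + 5^2 + 5^2 + (-5)^2 + 2^2 + (-4)^2 + 1^2 + (-1)^2 + (-2)^2
= 1 + 4 + 36 + 4 + 9 + 25 + 25 + 0 + 25 + 25 + 25 + 4 + 16 + 1 + 1 + 4 = 205
||T||_HS = sqrt(205) = 14.3178

14.3178


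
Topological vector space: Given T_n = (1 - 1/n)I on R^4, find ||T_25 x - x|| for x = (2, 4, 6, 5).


T_25 x - x = (1 - 1/25)x - x = -x/25
||x|| = sqrt(81) = 9.0000
||T_25 x - x|| = ||x||/25 = 9.0000/25 = 0.3600

0.3600


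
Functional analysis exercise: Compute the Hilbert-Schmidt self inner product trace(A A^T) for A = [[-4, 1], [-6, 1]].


trace(A * A^T) = sum of squares of all entries
= (-4)^2 + 1^2 + (-6)^2 + 1^2
= 16 + 1 + 36 + 1
= 54

54


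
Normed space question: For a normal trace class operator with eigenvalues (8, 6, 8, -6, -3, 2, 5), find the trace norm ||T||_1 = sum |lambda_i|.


For a normal operator, singular values equal |eigenvalues|.
Trace norm = sum |lambda_i| = 8 + 6 + 8 + 6 + 3 + 2 + 5
= 38

38


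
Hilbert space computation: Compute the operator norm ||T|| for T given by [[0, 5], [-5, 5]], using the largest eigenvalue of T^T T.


A^T A = [[25, -25], [-25, 50]]
trace(A^T A) = 75, det(A^T A) = 625
discriminant = 75^2 - 4*625 = 3125
Largest eigenvalue of A^T A = (trace + sqrt(disc))/2 = 65.4508
||T|| = sqrt(65.4508) = 8.0902

8.0902


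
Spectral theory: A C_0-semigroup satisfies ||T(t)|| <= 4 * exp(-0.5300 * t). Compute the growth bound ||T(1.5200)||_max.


||T(1.5200)|| <= 4 * exp(-0.5300 * 1.5200)
= 4 * exp(-0.8056)
= 4 * 0.4468
= 1.7873

1.7873


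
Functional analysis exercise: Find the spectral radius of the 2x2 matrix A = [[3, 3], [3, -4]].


For a 2x2 matrix, eigenvalues satisfy lambda^2 - (trace)*lambda + det = 0
trace = 3 + -4 = -1
det = 3*-4 - 3*3 = -21
discriminant = (-1)^2 - 4*(-21) = 85
spectral radius = max |eigenvalue| = 5.1098

5.1098


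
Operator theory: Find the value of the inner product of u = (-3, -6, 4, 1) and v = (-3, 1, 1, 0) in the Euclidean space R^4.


Computing the standard inner product <u, v> = sum u_i * v_i
= -3*-3 + -6*1 + 4*1 + 1*0
= 9 + -6 + 4 + 0
= 7

7


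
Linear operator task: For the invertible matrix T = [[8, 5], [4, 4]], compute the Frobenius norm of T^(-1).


det(T) = 8*4 - 5*4 = 12
T^(-1) = (1/12) * [[4, -5], [-4, 8]] = [[0.3333, -0.4167], [-0.3333, 0.6667]]
||T^(-1)||_F^2 = 0.3333^2 + (-0.4167)^2 + (-0.3333)^2 + 0.6667^2 = 0.8403
||T^(-1)||_F = sqrt(0.8403) = 0.9167

0.9167


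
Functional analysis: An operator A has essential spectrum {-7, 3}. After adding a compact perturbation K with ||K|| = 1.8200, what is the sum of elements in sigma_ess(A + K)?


By Weyl's theorem, the essential spectrum is invariant under compact perturbations.
sigma_ess(A + K) = sigma_ess(A) = {-7, 3}
Sum = -7 + 3 = -4

-4


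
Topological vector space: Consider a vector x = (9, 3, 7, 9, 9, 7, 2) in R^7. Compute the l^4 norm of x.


The l^4 norm = (sum |x_i|^4)^(1/4)
Sum of 4th powers = 6561 + 81 + 2401 + 6561 + 6561 + 2401 + 16 = 24582
||x||_4 = (24582)^(1/4) = 12.5214

12.5214


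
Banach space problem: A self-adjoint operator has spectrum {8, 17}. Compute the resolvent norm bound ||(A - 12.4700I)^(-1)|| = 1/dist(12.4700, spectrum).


dist(12.4700, {8, 17}) = min(|12.4700 - 8|, |12.4700 - 17|)
= min(4.4700, 4.5300) = 4.4700
Resolvent bound = 1/4.4700 = 0.2237

0.2237


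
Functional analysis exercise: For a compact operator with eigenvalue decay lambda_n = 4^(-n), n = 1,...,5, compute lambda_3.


The eigenvalue formula gives lambda_3 = 1/4^3
= 1/64
= 0.0156

0.0156


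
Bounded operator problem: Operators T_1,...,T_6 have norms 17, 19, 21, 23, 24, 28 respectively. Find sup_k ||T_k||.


By the Uniform Boundedness Principle, the supremum of norms is finite.
sup_k ||T_k|| = max(17, 19, 21, 23, 24, 28) = 28

28


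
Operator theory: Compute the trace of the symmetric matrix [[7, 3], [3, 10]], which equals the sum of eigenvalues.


For a self-adjoint (symmetric) matrix, the eigenvalues are real.
The sum of eigenvalues equals the trace of the matrix.
trace = 7 + 10 = 17

17


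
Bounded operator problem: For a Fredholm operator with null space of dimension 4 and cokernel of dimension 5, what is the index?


The Fredholm index is defined as ind(T) = dim(ker T) - dim(coker T)
= 4 - 5
= -1

-1


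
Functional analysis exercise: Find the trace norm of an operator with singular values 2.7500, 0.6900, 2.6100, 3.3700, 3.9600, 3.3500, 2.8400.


The nuclear norm is the sum of all singular values.
||T||_1 = 2.7500 + 0.6900 + 2.6100 + 3.3700 + 3.9600 + 3.3500 + 2.8400
= 19.5700

19.5700


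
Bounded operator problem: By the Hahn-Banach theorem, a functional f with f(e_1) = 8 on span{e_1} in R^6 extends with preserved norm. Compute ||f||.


The norm of f is given by ||f|| = sup_{||x||=1} |f(x)|.
On span{e_1}, ||e_1|| = 1, so ||f|| = |f(e_1)| / ||e_1||
= |8| / 1 = 8.0000

8.0000


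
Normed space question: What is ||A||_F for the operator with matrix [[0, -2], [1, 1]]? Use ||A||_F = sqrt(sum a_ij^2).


||A||_F^2 = sum a_ij^2
= 0^2 + (-2)^2 + 1^2 + 1^2
= 0 + 4 + 1 + 1 = 6
||A||_F = sqrt(6) = 2.4495

2.4495


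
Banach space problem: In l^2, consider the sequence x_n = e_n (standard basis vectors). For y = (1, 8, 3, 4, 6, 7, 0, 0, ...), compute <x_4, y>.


x_4 = e_4 is the standard basis vector with 1 in position 4.
<x_4, y> = y_4 = 4
As n -> infinity, <x_n, y> -> 0, confirming weak convergence of (x_n) to 0.

4


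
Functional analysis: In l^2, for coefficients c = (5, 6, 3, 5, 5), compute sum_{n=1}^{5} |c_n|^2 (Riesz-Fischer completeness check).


sum |c_n|^2 = 5^2 + 6^2 + 3^2 + 5^2 + 5^2
= 25 + 36 + 9 + 25 + 25
= 120

120


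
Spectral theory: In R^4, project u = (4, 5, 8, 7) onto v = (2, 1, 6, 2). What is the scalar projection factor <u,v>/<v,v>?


Computing <u,v> = 4*2 + 5*1 + 8*6 + 7*2 = 75
Computing <v,v> = 2^2 + 1^2 + 6^2 + 2^2 = 45
Projection coefficient = 75/45 = 1.6667

1.6667


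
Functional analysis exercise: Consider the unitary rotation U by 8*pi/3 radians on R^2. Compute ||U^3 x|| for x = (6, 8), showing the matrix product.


U is a rotation by theta = 8*pi/3
U^3 = rotation by 3*theta = 24*pi/3 = 0*pi/3 (mod 2*pi)
cos(0*pi/3) = 1.0000, sin(0*pi/3) = 0.0000
U^3 x = (1.0000 * 6 - 0.0000 * 8, 0.0000 * 6 + 1.0000 * 8)
= (6.0000, 8.0000)
||U^3 x|| = sqrt(6.0000^2 + 8.0000^2) = sqrt(100.0000) = 10.0000

10.0000


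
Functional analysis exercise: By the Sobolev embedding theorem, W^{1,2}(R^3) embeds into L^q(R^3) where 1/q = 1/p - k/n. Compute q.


Using the Sobolev embedding formula: 1/q = 1/p - k/n
1/q = 1/2 - 1/3 = 1/6
q = 1/(1/6) = 6

6.0000


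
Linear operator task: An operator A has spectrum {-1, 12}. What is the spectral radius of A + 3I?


Spectrum of A + 3I = {2, 15}
Spectral radius = max |lambda| over the shifted spectrum
= max(2, 15) = 15

15


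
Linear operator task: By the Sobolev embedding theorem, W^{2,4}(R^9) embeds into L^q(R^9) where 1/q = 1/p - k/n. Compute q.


Using the Sobolev embedding formula: 1/q = 1/p - k/n
1/q = 1/4 - 2/9 = 1/36
q = 1/(1/36) = 36

36.0000


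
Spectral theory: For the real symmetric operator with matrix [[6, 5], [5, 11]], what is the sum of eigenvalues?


For a self-adjoint (symmetric) matrix, the eigenvalues are real.
The sum of eigenvalues equals the trace of the matrix.
trace = 6 + 11 = 17

17


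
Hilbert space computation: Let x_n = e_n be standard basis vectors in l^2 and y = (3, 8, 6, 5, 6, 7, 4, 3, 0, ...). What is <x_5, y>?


x_5 = e_5 is the standard basis vector with 1 in position 5.
<x_5, y> = y_5 = 6
As n -> infinity, <x_n, y> -> 0, confirming weak convergence of (x_n) to 0.

6


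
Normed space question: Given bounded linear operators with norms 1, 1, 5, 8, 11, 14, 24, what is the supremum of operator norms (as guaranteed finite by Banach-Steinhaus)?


By the Uniform Boundedness Principle, the supremum of norms is finite.
sup_k ||T_k|| = max(1, 1, 5, 8, 11, 14, 24) = 24

24


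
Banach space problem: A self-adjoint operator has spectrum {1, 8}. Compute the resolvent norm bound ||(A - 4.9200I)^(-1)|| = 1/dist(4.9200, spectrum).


dist(4.9200, {1, 8}) = min(|4.9200 - 1|, |4.9200 - 8|)
= min(3.9200, 3.0800) = 3.0800
Resolvent bound = 1/3.0800 = 0.3247

0.3247


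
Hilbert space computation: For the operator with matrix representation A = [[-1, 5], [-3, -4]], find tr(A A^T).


trace(A * A^T) = sum of squares of all entries
= (-1)^2 + 5^2 + (-3)^2 + (-4)^2
= 1 + 25 + 9 + 16
= 51

51


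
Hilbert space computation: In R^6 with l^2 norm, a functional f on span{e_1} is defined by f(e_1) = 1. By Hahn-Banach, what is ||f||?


The norm of f is given by ||f|| = sup_{||x||=1} |f(x)|.
On span{e_1}, ||e_1|| = 1, so ||f|| = |f(e_1)| / ||e_1||
= |1| / 1 = 1.0000

1.0000


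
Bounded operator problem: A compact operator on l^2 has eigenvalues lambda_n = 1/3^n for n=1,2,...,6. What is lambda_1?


The eigenvalue formula gives lambda_1 = 1/3^1
= 1/3
= 0.3333

0.3333


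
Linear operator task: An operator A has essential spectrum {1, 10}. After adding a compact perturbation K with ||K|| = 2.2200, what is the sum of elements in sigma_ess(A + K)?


By Weyl's theorem, the essential spectrum is invariant under compact perturbations.
sigma_ess(A + K) = sigma_ess(A) = {1, 10}
Sum = 1 + 10 = 11

11


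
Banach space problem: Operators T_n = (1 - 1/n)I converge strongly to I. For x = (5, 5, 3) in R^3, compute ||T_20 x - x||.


T_20 x - x = (1 - 1/20)x - x = -x/20
||x|| = sqrt(59) = 7.6811
||T_20 x - x|| = ||x||/20 = 7.6811/20 = 0.3841

0.3841


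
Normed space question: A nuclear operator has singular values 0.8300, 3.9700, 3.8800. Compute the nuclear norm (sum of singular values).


The nuclear norm is the sum of all singular values.
||T||_1 = 0.8300 + 3.9700 + 3.8800
= 8.6800

8.6800


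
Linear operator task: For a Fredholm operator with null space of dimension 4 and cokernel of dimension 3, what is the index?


The Fredholm index is defined as ind(T) = dim(ker T) - dim(coker T)
= 4 - 3
= 1

1


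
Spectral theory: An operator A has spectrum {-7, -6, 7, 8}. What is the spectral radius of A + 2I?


Spectrum of A + 2I = {-5, -4, 9, 10}
Spectral radius = max |lambda| over the shifted spectrum
= max(5, 4, 9, 10) = 10

10


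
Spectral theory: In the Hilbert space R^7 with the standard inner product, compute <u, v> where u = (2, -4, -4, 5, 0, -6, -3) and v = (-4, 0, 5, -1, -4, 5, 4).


Computing the standard inner product <u, v> = sum u_i * v_i
= 2*-4 + -4*0 + -4*5 + 5*-1 + 0*-4 + -6*5 + -3*4
= -8 + 0 + -20 + -5 + 0 + -30 + -12
= -75

-75


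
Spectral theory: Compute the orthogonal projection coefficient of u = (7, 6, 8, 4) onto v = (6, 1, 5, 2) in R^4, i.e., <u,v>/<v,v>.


Computing <u,v> = 7*6 + 6*1 + 8*5 + 4*2 = 96
Computing <v,v> = 6^2 + 1^2 + 5^2 + 2^2 = 66
Projection coefficient = 96/66 = 1.4545

1.4545


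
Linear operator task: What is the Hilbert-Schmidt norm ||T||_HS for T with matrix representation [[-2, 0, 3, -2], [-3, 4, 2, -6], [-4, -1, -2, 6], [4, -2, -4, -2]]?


The Hilbert-Schmidt norm is sqrt(sum of squares of all entries).
Sum of squares = (-2)^2 + 0^2 + 3^2 + (-2)^2 + (-3)^2 + 4^2 + 2^2 + (-6)^2 + (-4)^2 + (-1)^2 + (-2)^2 + 6^2 + 4^2 + (-2)^2 + (-4)^2 + (-2)^2
= 4 + 0 + 9 + 4 + 9 + 16 + 4 + 36 + 16 + 1 + 4 + 36 + 16 + 4 + 16 + 4 = 179
||T||_HS = sqrt(179) = 13.3791

13.3791


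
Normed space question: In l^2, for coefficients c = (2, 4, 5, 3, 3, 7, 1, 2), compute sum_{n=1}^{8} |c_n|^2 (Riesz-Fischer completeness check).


sum |c_n|^2 = 2^2 + 4^2 + 5^2 + 3^2 + 3^2 + 7^2 + 1^2 + 2^2
= 4 + 16 + 25 + 9 + 9 + 49 + 1 + 4
= 117

117


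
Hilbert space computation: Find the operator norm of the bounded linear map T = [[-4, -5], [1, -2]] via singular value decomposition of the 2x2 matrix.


A^T A = [[17, 18], [18, 29]]
trace(A^T A) = 46, det(A^T A) = 169
discriminant = 46^2 - 4*169 = 1440
Largest eigenvalue of A^T A = (trace + sqrt(disc))/2 = 41.9737
||T|| = sqrt(41.9737) = 6.4787

6.4787


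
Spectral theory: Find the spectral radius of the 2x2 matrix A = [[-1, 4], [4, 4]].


For a 2x2 matrix, eigenvalues satisfy lambda^2 - (trace)*lambda + det = 0
trace = -1 + 4 = 3
det = -1*4 - 4*4 = -20
discriminant = 3^2 - 4*(-20) = 89
spectral radius = max |eigenvalue| = 6.2170

6.2170


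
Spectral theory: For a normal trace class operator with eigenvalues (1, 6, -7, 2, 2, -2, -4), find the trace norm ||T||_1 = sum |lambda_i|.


For a normal operator, singular values equal |eigenvalues|.
Trace norm = sum |lambda_i| = 1 + 6 + 7 + 2 + 2 + 2 + 4
= 24

24


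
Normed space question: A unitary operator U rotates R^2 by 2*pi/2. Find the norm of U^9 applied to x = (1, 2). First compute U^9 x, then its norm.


U is a rotation by theta = 2*pi/2
U^9 = rotation by 9*theta = 18*pi/2 = 2*pi/2 (mod 2*pi)
cos(2*pi/2) = -1.0000, sin(2*pi/2) = 0.0000
U^9 x = (-1.0000 * 1 - 0.0000 * 2, 0.0000 * 1 + -1.0000 * 2)
= (-1.0000, -2.0000)
||U^9 x|| = sqrt((-1.0000)^2 + (-2.0000)^2) = sqrt(5.0000) = 2.2361

2.2361


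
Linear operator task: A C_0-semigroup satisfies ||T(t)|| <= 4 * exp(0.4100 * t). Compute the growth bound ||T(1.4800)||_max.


||T(1.4800)|| <= 4 * exp(0.4100 * 1.4800)
= 4 * exp(0.6068)
= 4 * 1.8346
= 7.3382

7.3382


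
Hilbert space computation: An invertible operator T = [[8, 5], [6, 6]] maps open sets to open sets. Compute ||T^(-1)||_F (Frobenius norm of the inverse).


det(T) = 8*6 - 5*6 = 18
T^(-1) = (1/18) * [[6, -5], [-6, 8]] = [[0.3333, -0.2778], [-0.3333, 0.4444]]
||T^(-1)||_F^2 = 0.3333^2 + (-0.2778)^2 + (-0.3333)^2 + 0.4444^2 = 0.4969
||T^(-1)||_F = sqrt(0.4969) = 0.7049

0.7049


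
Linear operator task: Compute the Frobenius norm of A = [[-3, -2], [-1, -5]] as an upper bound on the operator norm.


||A||_F^2 = sum a_ij^2
= (-3)^2 + (-2)^2 + (-1)^2 + (-5)^2
= 9 + 4 + 1 + 25 = 39
||A||_F = sqrt(39) = 6.2450

6.2450


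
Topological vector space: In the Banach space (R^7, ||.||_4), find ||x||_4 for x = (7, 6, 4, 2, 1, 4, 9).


The l^4 norm = (sum |x_i|^4)^(1/4)
Sum of 4th powers = 2401 + 1296 + 256 + 16 + 1 + 256 + 6561 = 10787
||x||_4 = (10787)^(1/4) = 10.1912

10.1912


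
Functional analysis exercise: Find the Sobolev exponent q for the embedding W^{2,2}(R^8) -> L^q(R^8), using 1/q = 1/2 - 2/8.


Using the Sobolev embedding formula: 1/q = 1/p - k/n
1/q = 1/2 - 2/8 = 1/4
q = 1/(1/4) = 4

4.0000


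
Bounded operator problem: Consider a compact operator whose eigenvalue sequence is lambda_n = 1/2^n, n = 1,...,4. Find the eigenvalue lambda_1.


The eigenvalue formula gives lambda_1 = 1/2^1
= 1/2
= 0.5000

0.5000


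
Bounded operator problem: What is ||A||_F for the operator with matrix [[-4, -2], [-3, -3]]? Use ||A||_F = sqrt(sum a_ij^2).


||A||_F^2 = sum a_ij^2
= (-4)^2 + (-2)^2 + (-3)^2 + (-3)^2
= 16 + 4 + 9 + 9 = 38
||A||_F = sqrt(38) = 6.1644

6.1644


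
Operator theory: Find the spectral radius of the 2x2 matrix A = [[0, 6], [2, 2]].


For a 2x2 matrix, eigenvalues satisfy lambda^2 - (trace)*lambda + det = 0
trace = 0 + 2 = 2
det = 0*2 - 6*2 = -12
discriminant = 2^2 - 4*(-12) = 52
spectral radius = max |eigenvalue| = 4.6056

4.6056


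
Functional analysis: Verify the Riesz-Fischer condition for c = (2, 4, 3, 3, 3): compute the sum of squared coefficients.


sum |c_n|^2 = 2^2 + 4^2 + 3^2 + 3^2 + 3^2
= 4 + 16 + 9 + 9 + 9
= 47

47


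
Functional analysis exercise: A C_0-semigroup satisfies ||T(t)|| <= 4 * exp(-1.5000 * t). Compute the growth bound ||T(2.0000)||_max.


||T(2.0000)|| <= 4 * exp(-1.5000 * 2.0000)
= 4 * exp(-3.0000)
= 4 * 0.0498
= 0.1991

0.1991


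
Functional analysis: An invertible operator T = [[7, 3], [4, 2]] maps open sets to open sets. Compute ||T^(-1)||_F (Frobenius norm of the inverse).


det(T) = 7*2 - 3*4 = 2
T^(-1) = (1/2) * [[2, -3], [-4, 7]] = [[1.0000, -1.5000], [-2.0000, 3.5000]]
||T^(-1)||_F^2 = 1.0000^2 + (-1.5000)^2 + (-2.0000)^2 + 3.5000^2 = 19.5000
||T^(-1)||_F = sqrt(19.5000) = 4.4159

4.4159


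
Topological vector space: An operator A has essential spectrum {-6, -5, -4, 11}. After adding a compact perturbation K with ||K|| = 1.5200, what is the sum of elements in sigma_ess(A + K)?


By Weyl's theorem, the essential spectrum is invariant under compact perturbations.
sigma_ess(A + K) = sigma_ess(A) = {-6, -5, -4, 11}
Sum = -6 + -5 + -4 + 11 = -4

-4


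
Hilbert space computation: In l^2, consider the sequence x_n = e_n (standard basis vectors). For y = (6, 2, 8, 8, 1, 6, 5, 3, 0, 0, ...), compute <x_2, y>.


x_2 = e_2 is the standard basis vector with 1 in position 2.
<x_2, y> = y_2 = 2
As n -> infinity, <x_n, y> -> 0, confirming weak convergence of (x_n) to 0.

2


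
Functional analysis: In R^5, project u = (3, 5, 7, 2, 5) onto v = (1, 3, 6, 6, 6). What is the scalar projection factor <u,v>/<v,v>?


Computing <u,v> = 3*1 + 5*3 + 7*6 + 2*6 + 5*6 = 102
Computing <v,v> = 1^2 + 3^2 + 6^2 + 6^2 + 6^2 = 118
Projection coefficient = 102/118 = 0.8644

0.8644


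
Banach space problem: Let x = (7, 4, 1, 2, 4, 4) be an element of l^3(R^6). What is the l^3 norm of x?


The l^3 norm = (sum |x_i|^3)^(1/3)
Sum of 3th powers = 343 + 64 + 1 + 8 + 64 + 64 = 544
||x||_3 = (544)^(1/3) = 8.1633

8.1633


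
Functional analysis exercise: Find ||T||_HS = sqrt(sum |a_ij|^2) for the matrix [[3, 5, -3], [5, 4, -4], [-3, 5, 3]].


The Hilbert-Schmidt norm is sqrt(sum of squares of all entries).
Sum of squares = 3^2 + 5^2 + (-3)^2 + 5^2 + 4^2 + (-4)^2 + (-3)^2 + 5^2 + 3^2
= 9 + 25 + 9 + 25 + 16 + 16 + 9 + 25 + 9 = 143
||T||_HS = sqrt(143) = 11.9583

11.9583


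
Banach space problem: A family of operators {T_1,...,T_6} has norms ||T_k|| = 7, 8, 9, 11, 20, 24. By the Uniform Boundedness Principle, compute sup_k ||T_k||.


By the Uniform Boundedness Principle, the supremum of norms is finite.
sup_k ||T_k|| = max(7, 8, 9, 11, 20, 24) = 24

24


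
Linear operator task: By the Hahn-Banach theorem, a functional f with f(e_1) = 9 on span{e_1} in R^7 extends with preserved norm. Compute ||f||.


The norm of f is given by ||f|| = sup_{||x||=1} |f(x)|.
On span{e_1}, ||e_1|| = 1, so ||f|| = |f(e_1)| / ||e_1||
= |9| / 1 = 9.0000

9.0000


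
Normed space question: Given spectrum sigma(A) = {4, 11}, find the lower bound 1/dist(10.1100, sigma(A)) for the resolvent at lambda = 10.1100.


dist(10.1100, {4, 11}) = min(|10.1100 - 4|, |10.1100 - 11|)
= min(6.1100, 0.8900) = 0.8900
Resolvent bound = 1/0.8900 = 1.1236

1.1236


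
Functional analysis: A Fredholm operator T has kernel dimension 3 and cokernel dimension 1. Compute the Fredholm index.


The Fredholm index is defined as ind(T) = dim(ker T) - dim(coker T)
= 3 - 1
= 2

2


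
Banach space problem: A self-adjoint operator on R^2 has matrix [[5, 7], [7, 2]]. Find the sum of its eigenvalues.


For a self-adjoint (symmetric) matrix, the eigenvalues are real.
The sum of eigenvalues equals the trace of the matrix.
trace = 5 + 2 = 7

7


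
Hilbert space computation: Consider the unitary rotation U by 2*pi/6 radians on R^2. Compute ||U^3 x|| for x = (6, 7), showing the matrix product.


U is a rotation by theta = 2*pi/6
U^3 = rotation by 3*theta = 6*pi/6
cos(6*pi/6) = -1.0000, sin(6*pi/6) = 0.0000
U^3 x = (-1.0000 * 6 - 0.0000 * 7, 0.0000 * 6 + -1.0000 * 7)
= (-6.0000, -7.0000)
||U^3 x|| = sqrt((-6.0000)^2 + (-7.0000)^2) = sqrt(85.0000) = 9.2195

9.2195


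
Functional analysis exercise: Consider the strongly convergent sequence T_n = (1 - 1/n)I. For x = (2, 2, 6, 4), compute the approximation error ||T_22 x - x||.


T_22 x - x = (1 - 1/22)x - x = -x/22
||x|| = sqrt(60) = 7.7460
||T_22 x - x|| = ||x||/22 = 7.7460/22 = 0.3521

0.3521


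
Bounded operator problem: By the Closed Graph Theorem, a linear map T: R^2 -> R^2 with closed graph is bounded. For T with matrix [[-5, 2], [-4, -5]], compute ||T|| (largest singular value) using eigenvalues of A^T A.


A^T A = [[41, 10], [10, 29]]
trace(A^T A) = 70, det(A^T A) = 1089
discriminant = 70^2 - 4*1089 = 544
Largest eigenvalue of A^T A = (trace + sqrt(disc))/2 = 46.6619
||T|| = sqrt(46.6619) = 6.8310

6.8310


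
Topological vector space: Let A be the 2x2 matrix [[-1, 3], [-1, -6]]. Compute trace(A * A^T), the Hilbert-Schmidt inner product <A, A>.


trace(A * A^T) = sum of squares of all entries
= (-1)^2 + 3^2 + (-1)^2 + (-6)^2
= 1 + 9 + 1 + 36
= 47

47


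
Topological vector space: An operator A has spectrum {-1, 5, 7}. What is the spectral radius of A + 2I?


Spectrum of A + 2I = {1, 7, 9}
Spectral radius = max |lambda| over the shifted spectrum
= max(1, 7, 9) = 9

9


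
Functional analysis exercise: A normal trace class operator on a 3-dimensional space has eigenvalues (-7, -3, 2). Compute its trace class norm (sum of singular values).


For a normal operator, singular values equal |eigenvalues|.
Trace norm = sum |lambda_i| = 7 + 3 + 2
= 12

12


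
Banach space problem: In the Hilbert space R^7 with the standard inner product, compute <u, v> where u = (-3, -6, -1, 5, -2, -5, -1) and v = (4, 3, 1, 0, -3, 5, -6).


Computing the standard inner product <u, v> = sum u_i * v_i
= -3*4 + -6*3 + -1*1 + 5*0 + -2*-3 + -5*5 + -1*-6
= -12 + -18 + -1 + 0 + 6 + -25 + 6
= -44

-44


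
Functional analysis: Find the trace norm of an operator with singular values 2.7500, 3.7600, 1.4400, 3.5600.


The nuclear norm is the sum of all singular values.
||T||_1 = 2.7500 + 3.7600 + 1.4400 + 3.5600
= 11.5100

11.5100


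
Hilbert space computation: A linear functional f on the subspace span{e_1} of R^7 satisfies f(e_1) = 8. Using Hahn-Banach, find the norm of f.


The norm of f is given by ||f|| = sup_{||x||=1} |f(x)|.
On span{e_1}, ||e_1|| = 1, so ||f|| = |f(e_1)| / ||e_1||
= |8| / 1 = 8.0000

8.0000


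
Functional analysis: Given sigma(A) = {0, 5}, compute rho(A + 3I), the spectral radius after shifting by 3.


Spectrum of A + 3I = {3, 8}
Spectral radius = max |lambda| over the shifted spectrum
= max(3, 8) = 8

8


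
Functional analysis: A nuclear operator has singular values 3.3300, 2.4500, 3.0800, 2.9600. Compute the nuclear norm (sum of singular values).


The nuclear norm is the sum of all singular values.
||T||_1 = 3.3300 + 2.4500 + 3.0800 + 2.9600
= 11.8200

11.8200


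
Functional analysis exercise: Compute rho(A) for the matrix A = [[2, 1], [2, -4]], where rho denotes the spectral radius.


For a 2x2 matrix, eigenvalues satisfy lambda^2 - (trace)*lambda + det = 0
trace = 2 + -4 = -2
det = 2*-4 - 1*2 = -10
discriminant = (-2)^2 - 4*(-10) = 44
spectral radius = max |eigenvalue| = 4.3166

4.3166


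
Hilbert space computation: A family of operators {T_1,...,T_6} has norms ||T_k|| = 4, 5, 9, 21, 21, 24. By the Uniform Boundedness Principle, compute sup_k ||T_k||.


By the Uniform Boundedness Principle, the supremum of norms is finite.
sup_k ||T_k|| = max(4, 5, 9, 21, 21, 24) = 24

24


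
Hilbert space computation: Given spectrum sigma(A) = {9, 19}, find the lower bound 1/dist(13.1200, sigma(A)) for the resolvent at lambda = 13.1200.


dist(13.1200, {9, 19}) = min(|13.1200 - 9|, |13.1200 - 19|)
= min(4.1200, 5.8800) = 4.1200
Resolvent bound = 1/4.1200 = 0.2427

0.2427


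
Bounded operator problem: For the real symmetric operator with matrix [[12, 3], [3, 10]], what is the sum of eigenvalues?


For a self-adjoint (symmetric) matrix, the eigenvalues are real.
The sum of eigenvalues equals the trace of the matrix.
trace = 12 + 10 = 22

22


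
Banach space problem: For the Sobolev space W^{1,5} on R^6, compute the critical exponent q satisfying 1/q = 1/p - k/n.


Using the Sobolev embedding formula: 1/q = 1/p - k/n
1/q = 1/5 - 1/6 = 1/30
q = 1/(1/30) = 30

30.0000


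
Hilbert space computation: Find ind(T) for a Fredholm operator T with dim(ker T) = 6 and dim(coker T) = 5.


The Fredholm index is defined as ind(T) = dim(ker T) - dim(coker T)
= 6 - 5
= 1

1


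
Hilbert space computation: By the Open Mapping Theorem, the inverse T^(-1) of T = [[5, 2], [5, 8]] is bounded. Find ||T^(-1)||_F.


det(T) = 5*8 - 2*5 = 30
T^(-1) = (1/30) * [[8, -2], [-5, 5]] = [[0.2667, -0.0667], [-0.1667, 0.1667]]
||T^(-1)||_F^2 = 0.2667^2 + (-0.0667)^2 + (-0.1667)^2 + 0.1667^2 = 0.1311
||T^(-1)||_F = sqrt(0.1311) = 0.3621

0.3621


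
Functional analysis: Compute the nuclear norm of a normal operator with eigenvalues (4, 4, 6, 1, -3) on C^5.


For a normal operator, singular values equal |eigenvalues|.
Trace norm = sum |lambda_i| = 4 + 4 + 6 + 1 + 3
= 18

18


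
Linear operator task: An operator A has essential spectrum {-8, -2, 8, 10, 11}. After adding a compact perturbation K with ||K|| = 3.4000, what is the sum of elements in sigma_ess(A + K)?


By Weyl's theorem, the essential spectrum is invariant under compact perturbations.
sigma_ess(A + K) = sigma_ess(A) = {-8, -2, 8, 10, 11}
Sum = -8 + -2 + 8 + 10 + 11 = 19

19


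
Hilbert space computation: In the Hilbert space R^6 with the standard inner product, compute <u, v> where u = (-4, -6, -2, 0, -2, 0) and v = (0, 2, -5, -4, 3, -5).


Computing the standard inner product <u, v> = sum u_i * v_i
= -4*0 + -6*2 + -2*-5 + 0*-4 + -2*3 + 0*-5
= 0 + -12 + 10 + 0 + -6 + 0
= -8

-8


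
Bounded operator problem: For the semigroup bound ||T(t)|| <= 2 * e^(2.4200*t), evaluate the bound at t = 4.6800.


||T(4.6800)|| <= 2 * exp(2.4200 * 4.6800)
= 2 * exp(11.3256)
= 2 * 82917.3825
= 165834.7651

165834.7651


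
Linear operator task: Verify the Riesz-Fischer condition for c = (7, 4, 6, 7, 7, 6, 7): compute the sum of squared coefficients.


sum |c_n|^2 = 7^2 + 4^2 + 6^2 + 7^2 + 7^2 + 6^2 + 7^2
= 49 + 16 + 36 + 49 + 49 + 36 + 49
= 284

284


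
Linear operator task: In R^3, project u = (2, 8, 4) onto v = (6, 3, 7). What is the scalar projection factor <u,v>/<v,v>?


Computing <u,v> = 2*6 + 8*3 + 4*7 = 64
Computing <v,v> = 6^2 + 3^2 + 7^2 = 94
Projection coefficient = 64/94 = 0.6809

0.6809


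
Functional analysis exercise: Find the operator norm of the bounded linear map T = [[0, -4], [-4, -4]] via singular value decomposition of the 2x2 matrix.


A^T A = [[16, 16], [16, 32]]
trace(A^T A) = 48, det(A^T A) = 256
discriminant = 48^2 - 4*256 = 1280
Largest eigenvalue of A^T A = (trace + sqrt(disc))/2 = 41.8885
||T|| = sqrt(41.8885) = 6.4721

6.4721


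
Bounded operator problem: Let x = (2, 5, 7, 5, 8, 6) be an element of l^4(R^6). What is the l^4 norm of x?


The l^4 norm = (sum |x_i|^4)^(1/4)
Sum of 4th powers = 16 + 625 + 2401 + 625 + 4096 + 1296 = 9059
||x||_4 = (9059)^(1/4) = 9.7560

9.7560


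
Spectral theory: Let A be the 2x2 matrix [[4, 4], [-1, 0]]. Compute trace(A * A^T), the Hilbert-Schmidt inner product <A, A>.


trace(A * A^T) = sum of squares of all entries
= 4^2 + 4^2 + (-1)^2 + 0^2
= 16 + 16 + 1 + 0
= 33

33


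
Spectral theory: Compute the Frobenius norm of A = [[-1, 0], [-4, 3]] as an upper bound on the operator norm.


||A||_F^2 = sum a_ij^2
= (-1)^2 + 0^2 + (-4)^2 + 3^2
= 1 + 0 + 16 + 9 = 26
||A||_F = sqrt(26) = 5.0990

5.0990


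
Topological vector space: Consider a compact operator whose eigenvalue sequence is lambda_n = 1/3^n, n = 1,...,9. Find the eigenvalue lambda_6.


The eigenvalue formula gives lambda_6 = 1/3^6
= 1/729
= 0.0014

0.0014


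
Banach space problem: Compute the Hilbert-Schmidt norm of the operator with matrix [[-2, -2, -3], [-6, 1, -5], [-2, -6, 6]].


The Hilbert-Schmidt norm is sqrt(sum of squares of all entries).
Sum of squares = (-2)^2 + (-2)^2 + (-3)^2 + (-6)^2 + 1^2 + (-5)^2 + (-2)^2 + (-6)^2 + 6^2
= 4 + 4 + 9 + 36 + 1 + 25 + 4 + 36 + 36 = 155
||T||_HS = sqrt(155) = 12.4499

12.4499


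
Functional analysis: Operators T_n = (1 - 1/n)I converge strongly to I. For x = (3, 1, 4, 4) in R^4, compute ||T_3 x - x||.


T_3 x - x = (1 - 1/3)x - x = -x/3
||x|| = sqrt(42) = 6.4807
||T_3 x - x|| = ||x||/3 = 6.4807/3 = 2.1602

2.1602


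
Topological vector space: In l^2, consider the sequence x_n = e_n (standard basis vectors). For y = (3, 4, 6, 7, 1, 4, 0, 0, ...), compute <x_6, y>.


x_6 = e_6 is the standard basis vector with 1 in position 6.
<x_6, y> = y_6 = 4
As n -> infinity, <x_n, y> -> 0, confirming weak convergence of (x_n) to 0.

4


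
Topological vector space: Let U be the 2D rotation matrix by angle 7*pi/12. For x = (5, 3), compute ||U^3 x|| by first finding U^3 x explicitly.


U is a rotation by theta = 7*pi/12
U^3 = rotation by 3*theta = 21*pi/12
cos(21*pi/12) = 0.7071, sin(21*pi/12) = -0.7071
U^3 x = (0.7071 * 5 - -0.7071 * 3, -0.7071 * 5 + 0.7071 * 3)
= (5.6569, -1.4142)
||U^3 x|| = sqrt(5.6569^2 + (-1.4142)^2) = sqrt(34.0000) = 5.8310

5.8310


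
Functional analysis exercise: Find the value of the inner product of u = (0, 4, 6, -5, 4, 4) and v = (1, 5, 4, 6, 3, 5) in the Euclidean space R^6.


Computing the standard inner product <u, v> = sum u_i * v_i
= 0*1 + 4*5 + 6*4 + -5*6 + 4*3 + 4*5
= 0 + 20 + 24 + -30 + 12 + 20
= 46

46


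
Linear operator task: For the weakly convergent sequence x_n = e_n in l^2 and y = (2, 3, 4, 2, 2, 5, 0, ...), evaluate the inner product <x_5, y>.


x_5 = e_5 is the standard basis vector with 1 in position 5.
<x_5, y> = y_5 = 2
As n -> infinity, <x_n, y> -> 0, confirming weak convergence of (x_n) to 0.

2


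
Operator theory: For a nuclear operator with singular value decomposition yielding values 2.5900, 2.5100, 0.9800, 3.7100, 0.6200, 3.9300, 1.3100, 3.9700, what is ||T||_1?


The nuclear norm is the sum of all singular values.
||T||_1 = 2.5900 + 2.5100 + 0.9800 + 3.7100 + 0.6200 + 3.9300 + 1.3100 + 3.9700
= 19.6200

19.6200


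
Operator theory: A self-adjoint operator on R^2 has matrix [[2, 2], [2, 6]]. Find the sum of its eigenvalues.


For a self-adjoint (symmetric) matrix, the eigenvalues are real.
The sum of eigenvalues equals the trace of the matrix.
trace = 2 + 6 = 8

8


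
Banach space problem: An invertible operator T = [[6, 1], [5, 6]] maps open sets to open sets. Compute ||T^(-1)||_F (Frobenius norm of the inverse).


det(T) = 6*6 - 1*5 = 31
T^(-1) = (1/31) * [[6, -1], [-5, 6]] = [[0.1935, -0.0323], [-0.1613, 0.1935]]
||T^(-1)||_F^2 = 0.1935^2 + (-0.0323)^2 + (-0.1613)^2 + 0.1935^2 = 0.1020
||T^(-1)||_F = sqrt(0.1020) = 0.3193

0.3193


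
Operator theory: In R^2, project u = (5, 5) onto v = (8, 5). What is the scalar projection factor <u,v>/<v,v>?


Computing <u,v> = 5*8 + 5*5 = 65
Computing <v,v> = 8^2 + 5^2 = 89
Projection coefficient = 65/89 = 0.7303

0.7303


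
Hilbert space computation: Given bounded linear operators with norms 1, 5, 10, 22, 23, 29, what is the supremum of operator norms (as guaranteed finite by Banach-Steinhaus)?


By the Uniform Boundedness Principle, the supremum of norms is finite.
sup_k ||T_k|| = max(1, 5, 10, 22, 23, 29) = 29

29


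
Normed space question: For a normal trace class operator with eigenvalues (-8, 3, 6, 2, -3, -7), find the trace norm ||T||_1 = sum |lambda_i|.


For a normal operator, singular values equal |eigenvalues|.
Trace norm = sum |lambda_i| = 8 + 3 + 6 + 2 + 3 + 7
= 29

29


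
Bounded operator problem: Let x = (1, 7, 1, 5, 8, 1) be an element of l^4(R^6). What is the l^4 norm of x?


The l^4 norm = (sum |x_i|^4)^(1/4)
Sum of 4th powers = 1 + 2401 + 1 + 625 + 4096 + 1 = 7125
||x||_4 = (7125)^(1/4) = 9.1875

9.1875


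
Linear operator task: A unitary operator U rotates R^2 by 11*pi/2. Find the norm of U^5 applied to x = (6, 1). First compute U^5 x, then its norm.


U is a rotation by theta = 11*pi/2
U^5 = rotation by 5*theta = 55*pi/2 = 3*pi/2 (mod 2*pi)
cos(3*pi/2) = 0.0000, sin(3*pi/2) = -1.0000
U^5 x = (0.0000 * 6 - -1.0000 * 1, -1.0000 * 6 + 0.0000 * 1)
= (1.0000, -6.0000)
||U^5 x|| = sqrt(1.0000^2 + (-6.0000)^2) = sqrt(37.0000) = 6.0828

6.0828


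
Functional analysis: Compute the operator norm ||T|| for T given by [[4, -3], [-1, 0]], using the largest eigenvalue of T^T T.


A^T A = [[17, -12], [-12, 9]]
trace(A^T A) = 26, det(A^T A) = 9
discriminant = 26^2 - 4*9 = 640
Largest eigenvalue of A^T A = (trace + sqrt(disc))/2 = 25.6491
||T|| = sqrt(25.6491) = 5.0645

5.0645


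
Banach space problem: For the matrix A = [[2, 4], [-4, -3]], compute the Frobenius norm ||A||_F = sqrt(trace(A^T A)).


||A||_F^2 = sum a_ij^2
= 2^2 + 4^2 + (-4)^2 + (-3)^2
= 4 + 16 + 16 + 9 = 45
||A||_F = sqrt(45) = 6.7082

6.7082


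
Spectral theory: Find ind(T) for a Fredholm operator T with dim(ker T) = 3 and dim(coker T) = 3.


The Fredholm index is defined as ind(T) = dim(ker T) - dim(coker T)
= 3 - 3
= 0

0


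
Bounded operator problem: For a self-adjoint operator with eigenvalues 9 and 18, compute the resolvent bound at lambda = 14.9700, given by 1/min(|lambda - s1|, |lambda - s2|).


dist(14.9700, {9, 18}) = min(|14.9700 - 9|, |14.9700 - 18|)
= min(5.9700, 3.0300) = 3.0300
Resolvent bound = 1/3.0300 = 0.3300

0.3300


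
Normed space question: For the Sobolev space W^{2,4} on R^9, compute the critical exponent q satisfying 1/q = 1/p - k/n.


Using the Sobolev embedding formula: 1/q = 1/p - k/n
1/q = 1/4 - 2/9 = 1/36
q = 1/(1/36) = 36

36.0000


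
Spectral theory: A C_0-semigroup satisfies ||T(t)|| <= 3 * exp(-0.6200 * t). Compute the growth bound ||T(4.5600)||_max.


||T(4.5600)|| <= 3 * exp(-0.6200 * 4.5600)
= 3 * exp(-2.8272)
= 3 * 0.0592
= 0.1775

0.1775


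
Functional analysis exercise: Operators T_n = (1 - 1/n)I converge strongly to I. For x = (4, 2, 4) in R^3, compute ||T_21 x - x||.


T_21 x - x = (1 - 1/21)x - x = -x/21
||x|| = sqrt(36) = 6.0000
||T_21 x - x|| = ||x||/21 = 6.0000/21 = 0.2857

0.2857


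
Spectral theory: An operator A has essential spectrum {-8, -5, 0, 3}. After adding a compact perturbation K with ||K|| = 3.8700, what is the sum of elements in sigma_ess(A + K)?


By Weyl's theorem, the essential spectrum is invariant under compact perturbations.
sigma_ess(A + K) = sigma_ess(A) = {-8, -5, 0, 3}
Sum = -8 + -5 + 0 + 3 = -10

-10


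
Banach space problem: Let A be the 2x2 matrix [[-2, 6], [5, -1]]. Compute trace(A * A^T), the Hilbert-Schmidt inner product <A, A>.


trace(A * A^T) = sum of squares of all entries
= (-2)^2 + 6^2 + 5^2 + (-1)^2
= 4 + 36 + 25 + 1
= 66

66


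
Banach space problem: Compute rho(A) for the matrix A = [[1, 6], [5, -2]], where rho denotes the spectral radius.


For a 2x2 matrix, eigenvalues satisfy lambda^2 - (trace)*lambda + det = 0
trace = 1 + -2 = -1
det = 1*-2 - 6*5 = -32
discriminant = (-1)^2 - 4*(-32) = 129
spectral radius = max |eigenvalue| = 6.1789

6.1789


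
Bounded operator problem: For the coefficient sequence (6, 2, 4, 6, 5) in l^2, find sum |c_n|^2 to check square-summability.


sum |c_n|^2 = 6^2 + 2^2 + 4^2 + 6^2 + 5^2
= 36 + 4 + 16 + 36 + 25
= 117

117


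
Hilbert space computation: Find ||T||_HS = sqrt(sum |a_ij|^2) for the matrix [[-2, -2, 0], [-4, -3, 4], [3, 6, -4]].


The Hilbert-Schmidt norm is sqrt(sum of squares of all entries).
Sum of squares = (-2)^2 + (-2)^2 + 0^2 + (-4)^2 + (-3)^2 + 4^2 + 3^2 + 6^2 + (-4)^2
= 4 + 4 + 0 + 16 + 9 + 16 + 9 + 36 + 16 = 110
||T||_HS = sqrt(110) = 10.4881

10.4881


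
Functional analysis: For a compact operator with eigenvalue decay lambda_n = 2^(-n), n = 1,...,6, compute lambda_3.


The eigenvalue formula gives lambda_3 = 1/2^3
= 1/8
= 0.1250

0.1250


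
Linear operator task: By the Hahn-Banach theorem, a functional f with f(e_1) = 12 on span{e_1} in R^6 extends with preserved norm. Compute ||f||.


The norm of f is given by ||f|| = sup_{||x||=1} |f(x)|.
On span{e_1}, ||e_1|| = 1, so ||f|| = |f(e_1)| / ||e_1||
= |12| / 1 = 12.0000

12.0000


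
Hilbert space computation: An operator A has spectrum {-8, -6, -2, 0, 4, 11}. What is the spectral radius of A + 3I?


Spectrum of A + 3I = {-5, -3, 1, 3, 7, 14}
Spectral radius = max |lambda| over the shifted spectrum
= max(5, 3, 1, 3, 7, 14) = 14

14


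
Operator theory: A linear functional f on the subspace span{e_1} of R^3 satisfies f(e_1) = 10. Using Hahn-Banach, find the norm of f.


The norm of f is given by ||f|| = sup_{||x||=1} |f(x)|.
On span{e_1}, ||e_1|| = 1, so ||f|| = |f(e_1)| / ||e_1||
= |10| / 1 = 10.0000

10.0000


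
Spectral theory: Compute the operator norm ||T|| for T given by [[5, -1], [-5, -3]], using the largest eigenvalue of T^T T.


A^T A = [[50, 10], [10, 10]]
trace(A^T A) = 60, det(A^T A) = 400
discriminant = 60^2 - 4*400 = 2000
Largest eigenvalue of A^T A = (trace + sqrt(disc))/2 = 52.3607
||T|| = sqrt(52.3607) = 7.2361

7.2361
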